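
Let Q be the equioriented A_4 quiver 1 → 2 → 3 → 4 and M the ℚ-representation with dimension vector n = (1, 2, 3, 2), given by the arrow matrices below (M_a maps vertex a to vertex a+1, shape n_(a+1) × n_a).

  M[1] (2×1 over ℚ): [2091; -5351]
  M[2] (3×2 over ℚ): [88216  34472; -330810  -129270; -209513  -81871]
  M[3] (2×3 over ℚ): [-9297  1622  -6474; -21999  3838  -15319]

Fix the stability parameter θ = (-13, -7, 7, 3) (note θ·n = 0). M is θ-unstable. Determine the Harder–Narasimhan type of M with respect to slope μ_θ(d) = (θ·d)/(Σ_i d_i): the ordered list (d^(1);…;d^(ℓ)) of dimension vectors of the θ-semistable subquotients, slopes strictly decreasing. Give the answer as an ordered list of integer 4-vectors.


Barcode: M ≅ I[1,4], I[2,2], I[3,3], I[3,4]. HN layers by μ_θ (4 steps, strictly decreasing):
  μ^(1)=7; μ^(2)=5; μ^(3)=-7; μ^(4)=-13

((0, 0, 1, 0); (0, 0, 2, 2); (0, 2, 0, 0); (1, 0, 0, 0))


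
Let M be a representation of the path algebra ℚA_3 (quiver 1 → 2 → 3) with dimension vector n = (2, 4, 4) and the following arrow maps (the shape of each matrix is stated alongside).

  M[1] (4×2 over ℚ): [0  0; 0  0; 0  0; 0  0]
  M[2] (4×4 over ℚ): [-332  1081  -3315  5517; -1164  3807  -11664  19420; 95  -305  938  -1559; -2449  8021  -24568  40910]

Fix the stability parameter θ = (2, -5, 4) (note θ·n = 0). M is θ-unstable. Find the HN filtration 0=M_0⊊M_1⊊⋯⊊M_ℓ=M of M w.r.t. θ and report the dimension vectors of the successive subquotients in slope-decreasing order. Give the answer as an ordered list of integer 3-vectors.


Interval decomposition of M: I[1,1]^2, I[2,3]^4.
HN type (ℓ=3): μ^(1)=4; μ^(2)=2; μ^(3)=-5

((0, 0, 4); (2, 0, 0); (0, 4, 0))


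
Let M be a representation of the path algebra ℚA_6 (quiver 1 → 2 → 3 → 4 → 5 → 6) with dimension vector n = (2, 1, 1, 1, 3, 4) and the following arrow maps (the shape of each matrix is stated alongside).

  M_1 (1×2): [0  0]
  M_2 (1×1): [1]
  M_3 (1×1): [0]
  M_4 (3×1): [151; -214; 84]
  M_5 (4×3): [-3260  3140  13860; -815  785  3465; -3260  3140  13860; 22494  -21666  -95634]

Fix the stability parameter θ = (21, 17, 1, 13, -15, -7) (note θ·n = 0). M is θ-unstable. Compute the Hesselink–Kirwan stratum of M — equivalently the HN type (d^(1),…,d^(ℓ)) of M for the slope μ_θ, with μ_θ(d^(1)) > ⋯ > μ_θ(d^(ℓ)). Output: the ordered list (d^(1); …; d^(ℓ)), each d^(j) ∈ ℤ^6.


Barcode: M ≅ I[1,1]^2, I[2,3], I[4,6], I[5,5]^2, I[6,6]^3. HN layers by μ_θ (5 steps, strictly decreasing):
  μ^(1)=21; μ^(2)=9; μ^(3)=-3; μ^(4)=-7; μ^(5)=-15

((2, 0, 0, 0, 0, 0); (0, 1, 1, 0, 0, 0); (0, 0, 0, 1, 1, 1); (0, 0, 0, 0, 0, 3); (0, 0, 0, 0, 2, 0))


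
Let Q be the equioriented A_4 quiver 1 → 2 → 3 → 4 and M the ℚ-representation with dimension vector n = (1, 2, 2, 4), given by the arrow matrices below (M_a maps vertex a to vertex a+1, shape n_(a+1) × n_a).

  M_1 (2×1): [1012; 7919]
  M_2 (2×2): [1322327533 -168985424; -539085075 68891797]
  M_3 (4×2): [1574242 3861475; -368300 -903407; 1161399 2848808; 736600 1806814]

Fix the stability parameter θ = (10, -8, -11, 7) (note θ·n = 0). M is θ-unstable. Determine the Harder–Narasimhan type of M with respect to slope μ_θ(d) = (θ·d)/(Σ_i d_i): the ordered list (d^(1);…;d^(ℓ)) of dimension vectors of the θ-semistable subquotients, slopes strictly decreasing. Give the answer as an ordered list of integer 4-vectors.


Interval decomposition of M: I[1,4], I[2,4], I[4,4]^2.
HN type (ℓ=3): μ^(1)=7; μ^(2)=-3; μ^(3)=-19/2

((0, 0, 0, 4); (1, 1, 1, 0); (0, 1, 1, 0))


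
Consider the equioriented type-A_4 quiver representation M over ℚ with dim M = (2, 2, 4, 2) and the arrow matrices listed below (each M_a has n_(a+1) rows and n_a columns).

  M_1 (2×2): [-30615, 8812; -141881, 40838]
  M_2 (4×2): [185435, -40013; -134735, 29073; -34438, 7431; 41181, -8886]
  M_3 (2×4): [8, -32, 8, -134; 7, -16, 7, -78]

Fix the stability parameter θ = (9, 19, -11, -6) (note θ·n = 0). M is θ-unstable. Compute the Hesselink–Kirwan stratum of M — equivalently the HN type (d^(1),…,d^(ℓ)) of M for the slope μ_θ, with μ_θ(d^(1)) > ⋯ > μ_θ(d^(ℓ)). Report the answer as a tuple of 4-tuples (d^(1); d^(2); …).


Interval decomposition of M: I[1,3], I[1,4], I[3,3], I[3,4].
HN type (ℓ=4): μ^(1)=17/3; μ^(2)=11/4; μ^(3)=-6; μ^(4)=-11

((1, 1, 1, 0); (1, 1, 1, 1); (0, 0, 0, 1); (0, 0, 2, 0))


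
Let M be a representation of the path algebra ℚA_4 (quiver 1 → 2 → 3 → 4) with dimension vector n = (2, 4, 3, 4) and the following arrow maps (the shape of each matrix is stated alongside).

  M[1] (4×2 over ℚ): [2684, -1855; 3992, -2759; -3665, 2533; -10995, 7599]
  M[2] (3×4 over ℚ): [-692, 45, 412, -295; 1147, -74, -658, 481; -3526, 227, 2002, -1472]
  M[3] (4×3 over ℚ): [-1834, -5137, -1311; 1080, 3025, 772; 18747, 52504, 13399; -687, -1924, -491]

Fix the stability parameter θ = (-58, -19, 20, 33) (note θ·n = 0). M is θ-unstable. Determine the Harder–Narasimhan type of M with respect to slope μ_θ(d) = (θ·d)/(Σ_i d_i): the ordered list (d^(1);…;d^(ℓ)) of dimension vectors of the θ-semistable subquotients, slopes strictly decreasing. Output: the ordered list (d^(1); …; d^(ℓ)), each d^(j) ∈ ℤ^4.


Interval decomposition of M: I[1,4]^2, I[2,2], I[2,4], I[4,4].
HN type (ℓ=4): μ^(1)=33; μ^(2)=20; μ^(3)=-19; μ^(4)=-58

((0, 0, 0, 4); (0, 0, 3, 0); (0, 4, 0, 0); (2, 0, 0, 0))


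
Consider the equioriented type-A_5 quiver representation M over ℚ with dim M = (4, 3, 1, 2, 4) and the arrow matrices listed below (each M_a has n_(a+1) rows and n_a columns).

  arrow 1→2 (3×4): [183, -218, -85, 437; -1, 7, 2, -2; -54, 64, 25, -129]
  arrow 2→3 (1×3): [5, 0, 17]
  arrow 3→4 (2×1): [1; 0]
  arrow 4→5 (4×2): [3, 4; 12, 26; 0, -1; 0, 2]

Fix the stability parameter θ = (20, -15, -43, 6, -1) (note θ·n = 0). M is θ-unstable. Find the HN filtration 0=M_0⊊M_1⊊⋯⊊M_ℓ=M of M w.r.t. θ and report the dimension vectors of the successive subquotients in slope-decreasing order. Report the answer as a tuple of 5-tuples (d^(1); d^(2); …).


Barcode: M ≅ I[1,1], I[1,2]^2, I[1,5], I[4,5], I[5,5]^2. HN layers by μ_θ (4 steps, strictly decreasing):
  μ^(1)=20; μ^(2)=5/2; μ^(3)=-1; μ^(4)=-38/3

((1, 0, 0, 0, 0); (2, 2, 0, 2, 2); (0, 0, 0, 0, 2); (1, 1, 1, 0, 0))


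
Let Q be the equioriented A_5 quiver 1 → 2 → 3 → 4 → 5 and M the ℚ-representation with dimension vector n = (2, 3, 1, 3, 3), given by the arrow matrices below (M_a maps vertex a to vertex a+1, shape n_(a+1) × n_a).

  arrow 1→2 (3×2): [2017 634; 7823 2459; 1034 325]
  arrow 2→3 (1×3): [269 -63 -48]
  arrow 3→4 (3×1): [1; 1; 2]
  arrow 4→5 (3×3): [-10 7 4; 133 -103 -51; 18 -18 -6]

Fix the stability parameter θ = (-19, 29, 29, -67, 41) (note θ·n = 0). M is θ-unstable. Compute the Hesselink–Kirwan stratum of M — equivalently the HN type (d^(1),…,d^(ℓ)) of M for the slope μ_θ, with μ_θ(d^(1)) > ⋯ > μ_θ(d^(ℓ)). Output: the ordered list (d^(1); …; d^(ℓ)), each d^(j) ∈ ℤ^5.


Barcode: M ≅ I[1,2], I[1,5], I[2,2], I[4,4], I[4,5], I[5,5]. HN layers by μ_θ (5 steps, strictly decreasing):
  μ^(1)=41; μ^(2)=29; μ^(3)=-3; μ^(4)=-19; μ^(5)=-67

((0, 0, 0, 0, 3); (0, 2, 0, 0, 0); (0, 1, 1, 1, 0); (2, 0, 0, 0, 0); (0, 0, 0, 2, 0))


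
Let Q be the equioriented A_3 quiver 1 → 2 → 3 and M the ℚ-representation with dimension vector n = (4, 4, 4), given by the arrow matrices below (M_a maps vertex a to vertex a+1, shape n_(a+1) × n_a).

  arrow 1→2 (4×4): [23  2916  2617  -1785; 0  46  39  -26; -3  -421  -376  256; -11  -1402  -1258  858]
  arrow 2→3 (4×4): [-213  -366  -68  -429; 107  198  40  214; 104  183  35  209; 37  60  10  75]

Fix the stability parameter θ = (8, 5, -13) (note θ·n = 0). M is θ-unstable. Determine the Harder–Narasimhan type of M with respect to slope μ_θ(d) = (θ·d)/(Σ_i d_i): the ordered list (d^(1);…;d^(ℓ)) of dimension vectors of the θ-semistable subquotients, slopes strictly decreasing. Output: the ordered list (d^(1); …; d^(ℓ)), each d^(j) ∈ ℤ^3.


Interval decomposition of M: I[1,2], I[1,3]^3, I[3,3].
HN type (ℓ=3): μ^(1)=13/2; μ^(2)=0; μ^(3)=-13

((1, 1, 0); (3, 3, 3); (0, 0, 1))


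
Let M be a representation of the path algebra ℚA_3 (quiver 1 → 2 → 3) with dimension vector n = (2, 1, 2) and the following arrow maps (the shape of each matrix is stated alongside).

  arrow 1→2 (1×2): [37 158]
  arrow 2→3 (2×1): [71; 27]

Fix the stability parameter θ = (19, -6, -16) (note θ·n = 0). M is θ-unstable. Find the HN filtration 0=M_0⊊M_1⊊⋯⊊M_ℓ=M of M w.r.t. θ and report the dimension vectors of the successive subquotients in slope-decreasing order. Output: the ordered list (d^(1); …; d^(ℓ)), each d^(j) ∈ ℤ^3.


Barcode: M ≅ I[1,1], I[1,3], I[3,3]. HN layers by μ_θ (3 steps, strictly decreasing):
  μ^(1)=19; μ^(2)=-1; μ^(3)=-16

((1, 0, 0); (1, 1, 1); (0, 0, 1))


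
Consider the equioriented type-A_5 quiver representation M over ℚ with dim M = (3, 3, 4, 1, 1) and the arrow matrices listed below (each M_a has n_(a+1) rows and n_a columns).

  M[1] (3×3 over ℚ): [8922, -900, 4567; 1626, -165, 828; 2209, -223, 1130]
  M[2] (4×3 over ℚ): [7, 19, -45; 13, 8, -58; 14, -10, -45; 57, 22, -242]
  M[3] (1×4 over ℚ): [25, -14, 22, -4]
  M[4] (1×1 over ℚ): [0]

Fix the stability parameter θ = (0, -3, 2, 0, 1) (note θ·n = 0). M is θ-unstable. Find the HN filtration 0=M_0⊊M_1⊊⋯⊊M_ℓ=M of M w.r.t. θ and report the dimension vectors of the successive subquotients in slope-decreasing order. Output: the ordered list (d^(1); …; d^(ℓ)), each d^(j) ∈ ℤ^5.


Interval decomposition of M: I[1,3]^2, I[1,4], I[3,3], I[5,5].
HN type (ℓ=3): μ^(1)=2; μ^(2)=1; μ^(3)=-3/2

((0, 0, 3, 0, 0); (0, 0, 1, 1, 1); (3, 3, 0, 0, 0))


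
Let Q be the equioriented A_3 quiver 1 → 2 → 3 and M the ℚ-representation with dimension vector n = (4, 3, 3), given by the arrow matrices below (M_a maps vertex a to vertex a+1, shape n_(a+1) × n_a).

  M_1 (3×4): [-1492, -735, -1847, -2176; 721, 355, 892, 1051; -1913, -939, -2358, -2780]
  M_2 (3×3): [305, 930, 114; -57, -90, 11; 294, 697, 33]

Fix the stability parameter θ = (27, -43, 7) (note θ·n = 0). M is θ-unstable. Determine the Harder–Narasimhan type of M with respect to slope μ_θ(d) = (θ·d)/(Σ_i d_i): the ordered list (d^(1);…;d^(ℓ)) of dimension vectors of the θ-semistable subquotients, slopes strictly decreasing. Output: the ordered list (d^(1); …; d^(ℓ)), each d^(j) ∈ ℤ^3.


Via rank(M_{q-1}∘⋯∘M_p): M ≅ I[1,1], I[1,3]^3.
μ_θ-semistable layers: μ^(1)=27; μ^(2)=7; μ^(3)=-8

((1, 0, 0); (0, 0, 3); (3, 3, 0))


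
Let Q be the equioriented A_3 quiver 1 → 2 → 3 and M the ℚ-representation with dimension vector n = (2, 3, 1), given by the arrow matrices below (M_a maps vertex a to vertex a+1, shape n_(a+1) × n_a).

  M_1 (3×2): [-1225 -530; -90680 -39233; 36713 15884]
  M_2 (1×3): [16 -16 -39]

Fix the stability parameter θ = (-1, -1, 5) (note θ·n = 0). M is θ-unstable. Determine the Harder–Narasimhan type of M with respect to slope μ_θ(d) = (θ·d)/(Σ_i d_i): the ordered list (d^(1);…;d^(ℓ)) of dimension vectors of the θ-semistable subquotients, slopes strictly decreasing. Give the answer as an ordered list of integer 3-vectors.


Barcode: M ≅ I[1,2], I[1,3], I[2,2]. HN layers by μ_θ (2 steps, strictly decreasing):
  μ^(1)=5; μ^(2)=-1

((0, 0, 1); (2, 3, 0))


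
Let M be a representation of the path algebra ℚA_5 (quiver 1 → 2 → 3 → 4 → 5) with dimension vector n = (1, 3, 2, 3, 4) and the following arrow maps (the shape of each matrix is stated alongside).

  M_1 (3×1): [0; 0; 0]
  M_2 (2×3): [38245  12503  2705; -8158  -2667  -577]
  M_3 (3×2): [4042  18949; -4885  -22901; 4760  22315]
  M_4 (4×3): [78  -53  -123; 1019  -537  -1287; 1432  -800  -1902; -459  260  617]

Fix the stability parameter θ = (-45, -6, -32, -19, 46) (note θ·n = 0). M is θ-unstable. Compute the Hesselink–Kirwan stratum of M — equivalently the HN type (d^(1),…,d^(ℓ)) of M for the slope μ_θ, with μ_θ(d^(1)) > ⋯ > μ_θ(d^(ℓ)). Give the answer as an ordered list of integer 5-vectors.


Interval decomposition of M: I[1,1], I[2,2], I[2,5]^2, I[4,5], I[5,5].
HN type (ℓ=4): μ^(1)=46; μ^(2)=-6; μ^(3)=-19; μ^(4)=-45

((0, 0, 0, 0, 4); (0, 1, 0, 0, 0); (0, 2, 2, 3, 0); (1, 0, 0, 0, 0))


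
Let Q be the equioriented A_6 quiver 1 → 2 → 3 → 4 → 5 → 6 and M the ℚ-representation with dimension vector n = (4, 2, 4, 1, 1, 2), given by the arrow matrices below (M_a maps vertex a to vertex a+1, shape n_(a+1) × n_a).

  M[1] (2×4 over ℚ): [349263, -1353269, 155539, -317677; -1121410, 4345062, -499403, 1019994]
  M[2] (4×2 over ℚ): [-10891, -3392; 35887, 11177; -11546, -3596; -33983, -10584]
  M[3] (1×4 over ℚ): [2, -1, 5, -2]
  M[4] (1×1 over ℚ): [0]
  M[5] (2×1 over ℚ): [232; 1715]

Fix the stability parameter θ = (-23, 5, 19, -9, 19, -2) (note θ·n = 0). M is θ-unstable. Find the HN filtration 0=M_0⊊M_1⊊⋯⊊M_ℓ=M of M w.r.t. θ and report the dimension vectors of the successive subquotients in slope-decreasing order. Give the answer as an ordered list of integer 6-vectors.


Via rank(M_{q-1}∘⋯∘M_p): M ≅ I[1,1]^2, I[1,3], I[1,4], I[3,3]^2, I[5,6], I[6,6].
μ_θ-semistable layers: μ^(1)=19; μ^(2)=17/2; μ^(3)=5; μ^(4)=-2; μ^(5)=-23

((0, 0, 3, 0, 0, 0); (0, 0, 0, 0, 1, 1); (0, 2, 1, 1, 0, 0); (0, 0, 0, 0, 0, 1); (4, 0, 0, 0, 0, 0))


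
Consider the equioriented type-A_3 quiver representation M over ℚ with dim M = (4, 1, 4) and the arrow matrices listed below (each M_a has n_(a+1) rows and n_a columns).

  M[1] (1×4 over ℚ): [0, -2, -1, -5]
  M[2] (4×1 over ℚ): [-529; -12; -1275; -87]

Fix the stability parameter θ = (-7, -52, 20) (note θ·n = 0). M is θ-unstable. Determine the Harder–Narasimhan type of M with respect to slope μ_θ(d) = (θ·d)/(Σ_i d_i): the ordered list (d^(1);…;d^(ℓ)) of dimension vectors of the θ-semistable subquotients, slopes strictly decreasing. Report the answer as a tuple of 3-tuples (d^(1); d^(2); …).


Via rank(M_{q-1}∘⋯∘M_p): M ≅ I[1,1]^3, I[1,3], I[3,3]^3.
μ_θ-semistable layers: μ^(1)=20; μ^(2)=-7; μ^(3)=-59/2

((0, 0, 4); (3, 0, 0); (1, 1, 0))


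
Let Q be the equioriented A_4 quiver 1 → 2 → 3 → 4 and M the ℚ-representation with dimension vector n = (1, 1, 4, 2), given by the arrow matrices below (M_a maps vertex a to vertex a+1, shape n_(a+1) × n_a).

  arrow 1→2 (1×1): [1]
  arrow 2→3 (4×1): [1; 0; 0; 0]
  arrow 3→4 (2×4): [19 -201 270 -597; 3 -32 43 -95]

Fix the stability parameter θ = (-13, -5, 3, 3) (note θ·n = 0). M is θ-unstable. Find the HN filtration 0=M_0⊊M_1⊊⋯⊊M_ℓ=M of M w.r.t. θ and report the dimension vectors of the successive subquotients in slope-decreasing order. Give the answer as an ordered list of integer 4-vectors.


Via rank(M_{q-1}∘⋯∘M_p): M ≅ I[1,4], I[3,3]^2, I[3,4].
μ_θ-semistable layers: μ^(1)=3; μ^(2)=-5; μ^(3)=-13

((0, 0, 4, 2); (0, 1, 0, 0); (1, 0, 0, 0))


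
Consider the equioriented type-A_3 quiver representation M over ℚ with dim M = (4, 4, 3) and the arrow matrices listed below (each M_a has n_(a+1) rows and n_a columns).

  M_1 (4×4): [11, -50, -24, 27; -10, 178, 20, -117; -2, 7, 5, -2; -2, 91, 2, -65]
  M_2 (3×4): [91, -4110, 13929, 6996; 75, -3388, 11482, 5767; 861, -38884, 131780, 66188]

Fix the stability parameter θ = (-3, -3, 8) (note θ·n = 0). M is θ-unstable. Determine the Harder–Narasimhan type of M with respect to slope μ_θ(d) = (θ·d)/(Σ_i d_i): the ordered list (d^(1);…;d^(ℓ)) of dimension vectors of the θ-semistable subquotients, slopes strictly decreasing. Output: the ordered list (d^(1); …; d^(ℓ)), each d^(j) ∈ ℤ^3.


Barcode: M ≅ I[1,2], I[1,3]^3. HN layers by μ_θ (2 steps, strictly decreasing):
  μ^(1)=8; μ^(2)=-3

((0, 0, 3); (4, 4, 0))


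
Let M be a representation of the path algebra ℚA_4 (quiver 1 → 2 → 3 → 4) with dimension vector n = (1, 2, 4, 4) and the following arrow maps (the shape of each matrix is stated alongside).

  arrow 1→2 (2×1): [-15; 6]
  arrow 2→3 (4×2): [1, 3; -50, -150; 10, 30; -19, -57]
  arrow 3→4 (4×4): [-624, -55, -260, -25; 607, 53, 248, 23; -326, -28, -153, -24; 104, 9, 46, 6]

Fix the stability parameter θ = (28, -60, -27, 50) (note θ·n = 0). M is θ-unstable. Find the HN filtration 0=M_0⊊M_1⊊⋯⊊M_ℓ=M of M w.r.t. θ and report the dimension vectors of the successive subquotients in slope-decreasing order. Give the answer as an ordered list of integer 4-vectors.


Via rank(M_{q-1}∘⋯∘M_p): M ≅ I[1,4], I[2,2], I[3,4]^3.
μ_θ-semistable layers: μ^(1)=50; μ^(2)=-59/3; μ^(3)=-27; μ^(4)=-60

((0, 0, 0, 4); (1, 1, 1, 0); (0, 0, 3, 0); (0, 1, 0, 0))


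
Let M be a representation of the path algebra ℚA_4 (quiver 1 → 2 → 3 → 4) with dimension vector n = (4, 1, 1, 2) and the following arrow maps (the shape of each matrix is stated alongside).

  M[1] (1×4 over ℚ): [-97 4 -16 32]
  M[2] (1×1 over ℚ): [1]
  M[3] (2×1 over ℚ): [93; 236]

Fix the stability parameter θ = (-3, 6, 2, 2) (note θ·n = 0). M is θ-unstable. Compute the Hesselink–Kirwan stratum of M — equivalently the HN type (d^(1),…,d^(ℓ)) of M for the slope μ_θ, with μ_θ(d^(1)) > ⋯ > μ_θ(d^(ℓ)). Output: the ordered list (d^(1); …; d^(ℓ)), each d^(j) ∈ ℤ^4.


Interval decomposition of M: I[1,1]^3, I[1,4], I[4,4].
HN type (ℓ=3): μ^(1)=10/3; μ^(2)=2; μ^(3)=-3

((0, 1, 1, 1); (0, 0, 0, 1); (4, 0, 0, 0))


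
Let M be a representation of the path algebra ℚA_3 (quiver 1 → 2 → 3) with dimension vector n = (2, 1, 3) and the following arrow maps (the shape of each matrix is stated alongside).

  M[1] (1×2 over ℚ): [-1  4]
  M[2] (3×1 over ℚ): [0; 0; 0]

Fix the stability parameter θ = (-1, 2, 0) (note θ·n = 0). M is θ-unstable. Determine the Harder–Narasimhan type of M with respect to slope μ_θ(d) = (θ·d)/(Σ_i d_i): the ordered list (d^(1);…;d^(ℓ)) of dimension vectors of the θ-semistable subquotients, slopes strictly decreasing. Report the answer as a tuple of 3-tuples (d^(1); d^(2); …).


Interval decomposition of M: I[1,1], I[1,2], I[3,3]^3.
HN type (ℓ=3): μ^(1)=2; μ^(2)=0; μ^(3)=-1

((0, 1, 0); (0, 0, 3); (2, 0, 0))


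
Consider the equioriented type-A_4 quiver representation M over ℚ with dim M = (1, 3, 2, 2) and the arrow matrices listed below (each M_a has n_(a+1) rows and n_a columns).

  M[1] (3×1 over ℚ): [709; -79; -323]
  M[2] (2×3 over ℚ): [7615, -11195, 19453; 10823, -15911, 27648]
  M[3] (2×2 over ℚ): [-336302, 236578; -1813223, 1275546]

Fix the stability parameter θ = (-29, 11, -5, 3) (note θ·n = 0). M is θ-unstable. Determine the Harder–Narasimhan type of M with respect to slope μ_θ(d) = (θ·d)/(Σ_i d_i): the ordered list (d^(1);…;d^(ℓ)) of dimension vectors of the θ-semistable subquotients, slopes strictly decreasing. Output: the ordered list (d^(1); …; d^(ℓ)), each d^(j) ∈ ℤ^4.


Interval decomposition of M: I[1,4], I[2,2], I[2,4].
HN type (ℓ=3): μ^(1)=11; μ^(2)=3; μ^(3)=-29

((0, 1, 0, 0); (0, 2, 2, 2); (1, 0, 0, 0))


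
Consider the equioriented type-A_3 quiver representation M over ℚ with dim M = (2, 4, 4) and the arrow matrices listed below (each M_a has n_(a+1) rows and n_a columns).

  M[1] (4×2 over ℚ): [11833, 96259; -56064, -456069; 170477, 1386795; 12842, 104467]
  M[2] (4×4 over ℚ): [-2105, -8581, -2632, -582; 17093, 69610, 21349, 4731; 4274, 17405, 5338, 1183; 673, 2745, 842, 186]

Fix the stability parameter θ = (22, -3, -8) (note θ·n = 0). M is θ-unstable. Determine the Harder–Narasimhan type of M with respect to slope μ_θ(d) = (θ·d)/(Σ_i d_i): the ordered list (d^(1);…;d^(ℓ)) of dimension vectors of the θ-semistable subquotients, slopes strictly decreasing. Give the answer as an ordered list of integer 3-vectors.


Interval decomposition of M: I[1,3]^2, I[2,2], I[2,3], I[3,3].
HN type (ℓ=4): μ^(1)=11/3; μ^(2)=-3; μ^(3)=-11/2; μ^(4)=-8

((2, 2, 2); (0, 1, 0); (0, 1, 1); (0, 0, 1))


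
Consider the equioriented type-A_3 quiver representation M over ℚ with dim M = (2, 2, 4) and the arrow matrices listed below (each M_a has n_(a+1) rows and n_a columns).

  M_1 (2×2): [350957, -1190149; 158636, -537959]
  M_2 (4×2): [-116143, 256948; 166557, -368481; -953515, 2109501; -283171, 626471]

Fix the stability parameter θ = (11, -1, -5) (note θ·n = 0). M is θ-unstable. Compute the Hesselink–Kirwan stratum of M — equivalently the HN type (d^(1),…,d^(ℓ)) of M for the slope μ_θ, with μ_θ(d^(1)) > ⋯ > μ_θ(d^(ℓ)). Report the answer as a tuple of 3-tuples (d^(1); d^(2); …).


Via rank(M_{q-1}∘⋯∘M_p): M ≅ I[1,3]^2, I[3,3]^2.
μ_θ-semistable layers: μ^(1)=5/3; μ^(2)=-5

((2, 2, 2); (0, 0, 2))


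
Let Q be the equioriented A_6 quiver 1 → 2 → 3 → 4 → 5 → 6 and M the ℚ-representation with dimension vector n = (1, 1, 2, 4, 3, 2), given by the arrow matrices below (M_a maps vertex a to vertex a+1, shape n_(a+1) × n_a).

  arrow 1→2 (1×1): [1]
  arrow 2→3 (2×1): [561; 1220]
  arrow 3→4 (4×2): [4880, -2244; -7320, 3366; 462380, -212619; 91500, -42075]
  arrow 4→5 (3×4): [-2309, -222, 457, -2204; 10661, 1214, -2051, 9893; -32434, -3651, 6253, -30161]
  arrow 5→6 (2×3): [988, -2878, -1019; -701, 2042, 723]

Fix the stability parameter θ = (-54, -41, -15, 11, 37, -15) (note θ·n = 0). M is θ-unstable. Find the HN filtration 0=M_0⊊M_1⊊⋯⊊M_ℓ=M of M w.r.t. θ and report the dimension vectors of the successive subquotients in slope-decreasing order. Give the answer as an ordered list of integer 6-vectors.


Interval decomposition of M: I[1,3], I[3,6], I[4,4], I[4,5], I[4,6].
HN type (ℓ=5): μ^(1)=37; μ^(2)=11; μ^(3)=-15; μ^(4)=-41; μ^(5)=-54

((0, 0, 0, 0, 1, 0); (0, 0, 0, 4, 2, 2); (0, 0, 2, 0, 0, 0); (0, 1, 0, 0, 0, 0); (1, 0, 0, 0, 0, 0))


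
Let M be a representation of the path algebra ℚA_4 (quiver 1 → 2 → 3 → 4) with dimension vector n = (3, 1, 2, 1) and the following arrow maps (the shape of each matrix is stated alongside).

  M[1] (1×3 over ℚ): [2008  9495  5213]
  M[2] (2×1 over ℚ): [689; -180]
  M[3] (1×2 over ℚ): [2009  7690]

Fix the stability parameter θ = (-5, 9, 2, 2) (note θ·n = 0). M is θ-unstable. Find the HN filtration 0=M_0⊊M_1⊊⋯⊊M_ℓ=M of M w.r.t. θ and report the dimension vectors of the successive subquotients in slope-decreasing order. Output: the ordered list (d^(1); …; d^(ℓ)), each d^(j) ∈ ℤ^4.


Interval decomposition of M: I[1,1]^2, I[1,4], I[3,3].
HN type (ℓ=3): μ^(1)=13/3; μ^(2)=2; μ^(3)=-5

((0, 1, 1, 1); (0, 0, 1, 0); (3, 0, 0, 0))


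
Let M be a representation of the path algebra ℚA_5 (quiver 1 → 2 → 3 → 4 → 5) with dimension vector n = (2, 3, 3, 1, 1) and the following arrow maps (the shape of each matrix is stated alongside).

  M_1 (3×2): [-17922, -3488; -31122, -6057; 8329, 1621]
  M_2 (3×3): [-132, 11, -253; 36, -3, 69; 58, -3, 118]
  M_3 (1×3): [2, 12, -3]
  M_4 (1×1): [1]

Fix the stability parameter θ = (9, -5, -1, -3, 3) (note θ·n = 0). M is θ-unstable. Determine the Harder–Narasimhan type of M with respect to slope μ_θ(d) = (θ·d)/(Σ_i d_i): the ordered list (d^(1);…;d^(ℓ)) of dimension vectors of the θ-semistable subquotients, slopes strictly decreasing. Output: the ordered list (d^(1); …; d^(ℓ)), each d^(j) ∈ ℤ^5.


Interval decomposition of M: I[1,3], I[1,5], I[2,2], I[3,3].
HN type (ℓ=5): μ^(1)=3; μ^(2)=1; μ^(3)=0; μ^(4)=-1; μ^(5)=-5

((0, 0, 0, 0, 1); (1, 1, 1, 0, 0); (1, 1, 1, 1, 0); (0, 0, 1, 0, 0); (0, 1, 0, 0, 0))


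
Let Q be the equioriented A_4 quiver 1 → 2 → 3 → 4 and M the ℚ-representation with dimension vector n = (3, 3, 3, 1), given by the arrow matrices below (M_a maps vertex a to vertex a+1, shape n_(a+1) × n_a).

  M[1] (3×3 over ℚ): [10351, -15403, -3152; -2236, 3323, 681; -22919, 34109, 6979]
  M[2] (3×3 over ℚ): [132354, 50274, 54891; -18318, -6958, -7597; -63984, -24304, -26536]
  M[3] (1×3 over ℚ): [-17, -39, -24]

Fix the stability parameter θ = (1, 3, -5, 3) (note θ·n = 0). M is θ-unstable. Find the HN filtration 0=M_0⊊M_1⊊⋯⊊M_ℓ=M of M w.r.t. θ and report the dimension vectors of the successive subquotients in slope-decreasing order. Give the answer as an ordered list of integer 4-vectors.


Barcode: M ≅ I[1,2]^2, I[1,3], I[3,3], I[3,4]. HN layers by μ_θ (4 steps, strictly decreasing):
  μ^(1)=3; μ^(2)=1; μ^(3)=-1/3; μ^(4)=-5

((0, 2, 0, 1); (2, 0, 0, 0); (1, 1, 1, 0); (0, 0, 2, 0))


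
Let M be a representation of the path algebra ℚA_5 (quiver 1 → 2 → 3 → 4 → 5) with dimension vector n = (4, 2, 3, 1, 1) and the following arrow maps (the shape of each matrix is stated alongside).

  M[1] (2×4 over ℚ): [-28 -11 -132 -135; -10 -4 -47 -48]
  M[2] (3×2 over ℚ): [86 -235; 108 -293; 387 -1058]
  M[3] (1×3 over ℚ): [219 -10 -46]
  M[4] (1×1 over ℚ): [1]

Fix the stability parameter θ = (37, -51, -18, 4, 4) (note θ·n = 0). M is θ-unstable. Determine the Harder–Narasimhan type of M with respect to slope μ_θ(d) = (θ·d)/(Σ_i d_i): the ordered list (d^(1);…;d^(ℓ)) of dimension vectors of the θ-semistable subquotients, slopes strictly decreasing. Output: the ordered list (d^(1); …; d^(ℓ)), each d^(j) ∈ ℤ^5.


Barcode: M ≅ I[1,1]^2, I[1,3], I[1,5], I[3,3]. HN layers by μ_θ (4 steps, strictly decreasing):
  μ^(1)=37; μ^(2)=4; μ^(3)=-32/3; μ^(4)=-18

((2, 0, 0, 0, 0); (0, 0, 0, 1, 1); (2, 2, 2, 0, 0); (0, 0, 1, 0, 0))


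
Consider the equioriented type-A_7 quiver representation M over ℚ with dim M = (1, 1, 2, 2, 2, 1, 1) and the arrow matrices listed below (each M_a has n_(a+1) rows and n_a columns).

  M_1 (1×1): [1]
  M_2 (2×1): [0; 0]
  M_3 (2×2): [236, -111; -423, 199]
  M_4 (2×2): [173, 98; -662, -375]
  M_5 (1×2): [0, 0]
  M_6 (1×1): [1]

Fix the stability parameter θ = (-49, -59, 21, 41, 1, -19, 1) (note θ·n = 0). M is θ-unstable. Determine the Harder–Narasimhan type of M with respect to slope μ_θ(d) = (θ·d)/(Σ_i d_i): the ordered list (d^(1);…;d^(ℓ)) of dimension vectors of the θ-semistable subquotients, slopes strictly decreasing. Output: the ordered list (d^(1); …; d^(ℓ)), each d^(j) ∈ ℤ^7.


Via rank(M_{q-1}∘⋯∘M_p): M ≅ I[1,2], I[3,5]^2, I[6,7].
μ_θ-semistable layers: μ^(1)=21; μ^(2)=1; μ^(3)=-19; μ^(4)=-54

((0, 0, 2, 2, 2, 0, 0); (0, 0, 0, 0, 0, 0, 1); (0, 0, 0, 0, 0, 1, 0); (1, 1, 0, 0, 0, 0, 0))


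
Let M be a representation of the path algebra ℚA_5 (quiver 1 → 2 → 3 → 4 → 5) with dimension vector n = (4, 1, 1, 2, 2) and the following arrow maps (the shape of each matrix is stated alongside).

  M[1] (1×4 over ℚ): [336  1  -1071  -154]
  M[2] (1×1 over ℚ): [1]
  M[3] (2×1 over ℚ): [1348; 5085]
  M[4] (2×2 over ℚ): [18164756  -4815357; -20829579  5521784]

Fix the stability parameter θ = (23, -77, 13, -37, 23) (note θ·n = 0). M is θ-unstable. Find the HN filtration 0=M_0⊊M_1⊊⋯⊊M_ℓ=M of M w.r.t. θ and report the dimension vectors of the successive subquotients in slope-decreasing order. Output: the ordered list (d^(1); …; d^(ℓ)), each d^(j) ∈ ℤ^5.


Via rank(M_{q-1}∘⋯∘M_p): M ≅ I[1,1]^3, I[1,5], I[4,5].
μ_θ-semistable layers: μ^(1)=23; μ^(2)=-12; μ^(3)=-27; μ^(4)=-37

((3, 0, 0, 0, 2); (0, 0, 1, 1, 0); (1, 1, 0, 0, 0); (0, 0, 0, 1, 0))


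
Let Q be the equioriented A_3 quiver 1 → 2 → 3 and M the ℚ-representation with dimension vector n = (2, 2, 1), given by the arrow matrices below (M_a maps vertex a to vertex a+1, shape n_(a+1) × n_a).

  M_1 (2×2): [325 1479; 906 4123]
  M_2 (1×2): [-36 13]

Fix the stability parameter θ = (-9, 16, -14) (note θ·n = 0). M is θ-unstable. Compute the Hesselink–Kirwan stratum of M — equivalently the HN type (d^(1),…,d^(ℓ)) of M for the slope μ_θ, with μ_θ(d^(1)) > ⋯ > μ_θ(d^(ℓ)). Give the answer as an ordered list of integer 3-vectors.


Via rank(M_{q-1}∘⋯∘M_p): M ≅ I[1,2], I[1,3].
μ_θ-semistable layers: μ^(1)=16; μ^(2)=1; μ^(3)=-9

((0, 1, 0); (0, 1, 1); (2, 0, 0))


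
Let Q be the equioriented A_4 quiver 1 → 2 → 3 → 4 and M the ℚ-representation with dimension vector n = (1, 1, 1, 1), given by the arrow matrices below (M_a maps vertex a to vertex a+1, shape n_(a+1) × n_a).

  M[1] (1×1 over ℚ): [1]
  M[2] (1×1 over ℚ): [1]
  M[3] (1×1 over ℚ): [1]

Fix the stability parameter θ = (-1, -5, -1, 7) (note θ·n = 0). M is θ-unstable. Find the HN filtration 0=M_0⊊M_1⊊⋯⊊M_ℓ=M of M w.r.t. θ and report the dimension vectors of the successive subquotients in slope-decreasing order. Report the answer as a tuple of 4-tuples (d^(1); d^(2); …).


Via rank(M_{q-1}∘⋯∘M_p): M ≅ I[1,4].
μ_θ-semistable layers: μ^(1)=7; μ^(2)=-1; μ^(3)=-3

((0, 0, 0, 1); (0, 0, 1, 0); (1, 1, 0, 0))


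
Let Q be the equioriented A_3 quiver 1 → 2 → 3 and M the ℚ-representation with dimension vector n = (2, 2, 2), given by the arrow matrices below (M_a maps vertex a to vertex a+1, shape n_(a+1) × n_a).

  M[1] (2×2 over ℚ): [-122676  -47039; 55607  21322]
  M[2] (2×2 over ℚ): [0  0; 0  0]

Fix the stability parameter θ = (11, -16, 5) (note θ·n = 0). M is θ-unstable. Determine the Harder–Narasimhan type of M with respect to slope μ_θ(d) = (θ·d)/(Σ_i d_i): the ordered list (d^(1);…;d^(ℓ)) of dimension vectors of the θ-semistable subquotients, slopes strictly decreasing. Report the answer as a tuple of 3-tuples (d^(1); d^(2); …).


Interval decomposition of M: I[1,2]^2, I[3,3]^2.
HN type (ℓ=2): μ^(1)=5; μ^(2)=-5/2

((0, 0, 2); (2, 2, 0))


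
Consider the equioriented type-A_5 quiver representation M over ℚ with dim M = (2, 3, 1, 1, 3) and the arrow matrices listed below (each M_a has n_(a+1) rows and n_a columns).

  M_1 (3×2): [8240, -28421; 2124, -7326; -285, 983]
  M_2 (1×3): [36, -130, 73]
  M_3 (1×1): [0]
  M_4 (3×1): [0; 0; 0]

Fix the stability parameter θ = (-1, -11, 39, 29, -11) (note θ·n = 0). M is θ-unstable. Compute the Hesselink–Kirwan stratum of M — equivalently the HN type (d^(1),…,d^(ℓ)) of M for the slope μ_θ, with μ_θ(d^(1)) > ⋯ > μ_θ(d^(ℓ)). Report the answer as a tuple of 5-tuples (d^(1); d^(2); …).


Barcode: M ≅ I[1,2], I[1,3], I[2,2], I[4,4], I[5,5]^3. HN layers by μ_θ (4 steps, strictly decreasing):
  μ^(1)=39; μ^(2)=29; μ^(3)=-6; μ^(4)=-11

((0, 0, 1, 0, 0); (0, 0, 0, 1, 0); (2, 2, 0, 0, 0); (0, 1, 0, 0, 3))


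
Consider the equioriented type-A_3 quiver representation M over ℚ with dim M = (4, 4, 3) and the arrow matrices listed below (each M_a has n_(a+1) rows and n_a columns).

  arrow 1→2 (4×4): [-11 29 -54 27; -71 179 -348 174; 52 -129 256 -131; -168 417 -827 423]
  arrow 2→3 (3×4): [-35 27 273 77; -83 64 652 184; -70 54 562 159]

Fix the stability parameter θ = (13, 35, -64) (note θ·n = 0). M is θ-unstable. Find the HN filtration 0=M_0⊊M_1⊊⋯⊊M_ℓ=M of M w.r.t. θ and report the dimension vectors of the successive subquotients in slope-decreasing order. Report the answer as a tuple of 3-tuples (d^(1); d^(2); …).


Barcode: M ≅ I[1,2], I[1,3]^3. HN layers by μ_θ (3 steps, strictly decreasing):
  μ^(1)=35; μ^(2)=13; μ^(3)=-16/3

((0, 1, 0); (1, 0, 0); (3, 3, 3))


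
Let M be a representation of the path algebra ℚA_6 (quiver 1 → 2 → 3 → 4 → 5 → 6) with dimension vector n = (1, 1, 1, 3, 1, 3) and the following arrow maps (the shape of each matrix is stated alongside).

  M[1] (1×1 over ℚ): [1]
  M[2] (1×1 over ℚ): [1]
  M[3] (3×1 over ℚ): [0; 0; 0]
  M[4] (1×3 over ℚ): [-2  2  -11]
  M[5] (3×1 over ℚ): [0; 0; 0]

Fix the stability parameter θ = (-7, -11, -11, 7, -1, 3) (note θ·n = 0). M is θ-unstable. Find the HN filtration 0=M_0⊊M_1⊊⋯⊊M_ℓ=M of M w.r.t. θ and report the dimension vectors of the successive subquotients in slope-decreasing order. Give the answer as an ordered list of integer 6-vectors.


Barcode: M ≅ I[1,3], I[4,4]^2, I[4,5], I[6,6]^3. HN layers by μ_θ (3 steps, strictly decreasing):
  μ^(1)=7; μ^(2)=3; μ^(3)=-29/3

((0, 0, 0, 2, 0, 0); (0, 0, 0, 1, 1, 3); (1, 1, 1, 0, 0, 0))


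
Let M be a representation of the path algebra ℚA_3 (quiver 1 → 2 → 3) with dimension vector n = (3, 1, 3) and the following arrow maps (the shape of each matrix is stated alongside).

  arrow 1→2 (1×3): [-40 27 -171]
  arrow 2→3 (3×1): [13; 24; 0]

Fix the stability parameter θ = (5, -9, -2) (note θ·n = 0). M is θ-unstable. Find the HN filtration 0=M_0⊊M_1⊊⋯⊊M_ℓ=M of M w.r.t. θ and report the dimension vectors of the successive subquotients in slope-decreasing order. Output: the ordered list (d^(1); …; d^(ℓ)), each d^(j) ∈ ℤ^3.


Interval decomposition of M: I[1,1]^2, I[1,3], I[3,3]^2.
HN type (ℓ=2): μ^(1)=5; μ^(2)=-2

((2, 0, 0); (1, 1, 3))


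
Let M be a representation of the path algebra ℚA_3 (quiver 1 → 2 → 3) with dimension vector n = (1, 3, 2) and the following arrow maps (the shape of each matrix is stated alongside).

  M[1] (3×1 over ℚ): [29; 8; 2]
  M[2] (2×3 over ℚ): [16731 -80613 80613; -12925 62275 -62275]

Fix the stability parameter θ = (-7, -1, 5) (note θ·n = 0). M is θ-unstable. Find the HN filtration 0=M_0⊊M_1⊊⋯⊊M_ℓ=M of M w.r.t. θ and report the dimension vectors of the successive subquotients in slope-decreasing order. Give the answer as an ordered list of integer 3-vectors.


Interval decomposition of M: I[1,3], I[2,2]^2, I[3,3].
HN type (ℓ=3): μ^(1)=5; μ^(2)=-1; μ^(3)=-7

((0, 0, 2); (0, 3, 0); (1, 0, 0))


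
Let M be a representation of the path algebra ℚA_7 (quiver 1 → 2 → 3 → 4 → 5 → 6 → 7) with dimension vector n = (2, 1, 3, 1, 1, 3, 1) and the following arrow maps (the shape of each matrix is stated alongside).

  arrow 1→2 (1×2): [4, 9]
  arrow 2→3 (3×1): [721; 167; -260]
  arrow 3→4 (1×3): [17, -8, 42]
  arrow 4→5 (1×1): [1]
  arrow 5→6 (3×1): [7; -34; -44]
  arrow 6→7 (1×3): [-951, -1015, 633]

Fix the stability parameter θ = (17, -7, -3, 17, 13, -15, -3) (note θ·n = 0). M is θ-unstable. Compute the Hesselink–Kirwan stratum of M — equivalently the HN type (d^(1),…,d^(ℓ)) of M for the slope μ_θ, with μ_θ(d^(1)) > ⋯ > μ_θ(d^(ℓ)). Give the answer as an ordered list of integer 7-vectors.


Via rank(M_{q-1}∘⋯∘M_p): M ≅ I[1,1], I[1,7], I[3,3]^2, I[6,6]^2.
μ_θ-semistable layers: μ^(1)=17; μ^(2)=3; μ^(3)=7/3; μ^(4)=-3; μ^(5)=-15

((1, 0, 0, 0, 0, 0, 0); (0, 0, 0, 1, 1, 1, 1); (1, 1, 1, 0, 0, 0, 0); (0, 0, 2, 0, 0, 0, 0); (0, 0, 0, 0, 0, 2, 0))


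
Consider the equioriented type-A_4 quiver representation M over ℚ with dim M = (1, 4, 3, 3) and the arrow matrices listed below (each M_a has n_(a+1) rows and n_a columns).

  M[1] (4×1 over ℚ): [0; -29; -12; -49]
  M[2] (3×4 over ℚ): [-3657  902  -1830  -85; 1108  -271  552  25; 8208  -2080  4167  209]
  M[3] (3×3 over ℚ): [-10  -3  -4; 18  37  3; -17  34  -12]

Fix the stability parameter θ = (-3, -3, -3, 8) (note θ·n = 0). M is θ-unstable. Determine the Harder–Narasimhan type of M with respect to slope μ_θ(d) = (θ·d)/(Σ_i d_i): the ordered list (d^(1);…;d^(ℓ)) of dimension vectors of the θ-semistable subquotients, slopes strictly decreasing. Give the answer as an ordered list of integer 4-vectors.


Via rank(M_{q-1}∘⋯∘M_p): M ≅ I[1,4], I[2,2], I[2,4]^2.
μ_θ-semistable layers: μ^(1)=8; μ^(2)=-3

((0, 0, 0, 3); (1, 4, 3, 0))


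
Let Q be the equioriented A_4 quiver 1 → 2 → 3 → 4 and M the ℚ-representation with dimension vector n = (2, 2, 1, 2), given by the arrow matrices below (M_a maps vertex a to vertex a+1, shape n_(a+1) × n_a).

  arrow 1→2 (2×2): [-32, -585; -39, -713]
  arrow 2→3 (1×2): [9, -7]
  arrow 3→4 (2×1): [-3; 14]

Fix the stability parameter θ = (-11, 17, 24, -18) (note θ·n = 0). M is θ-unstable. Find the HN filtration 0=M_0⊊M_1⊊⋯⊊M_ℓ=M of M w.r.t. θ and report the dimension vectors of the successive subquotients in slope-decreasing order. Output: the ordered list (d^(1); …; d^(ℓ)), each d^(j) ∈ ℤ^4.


Via rank(M_{q-1}∘⋯∘M_p): M ≅ I[1,2], I[1,4], I[4,4].
μ_θ-semistable layers: μ^(1)=17; μ^(2)=23/3; μ^(3)=-11; μ^(4)=-18

((0, 1, 0, 0); (0, 1, 1, 1); (2, 0, 0, 0); (0, 0, 0, 1))


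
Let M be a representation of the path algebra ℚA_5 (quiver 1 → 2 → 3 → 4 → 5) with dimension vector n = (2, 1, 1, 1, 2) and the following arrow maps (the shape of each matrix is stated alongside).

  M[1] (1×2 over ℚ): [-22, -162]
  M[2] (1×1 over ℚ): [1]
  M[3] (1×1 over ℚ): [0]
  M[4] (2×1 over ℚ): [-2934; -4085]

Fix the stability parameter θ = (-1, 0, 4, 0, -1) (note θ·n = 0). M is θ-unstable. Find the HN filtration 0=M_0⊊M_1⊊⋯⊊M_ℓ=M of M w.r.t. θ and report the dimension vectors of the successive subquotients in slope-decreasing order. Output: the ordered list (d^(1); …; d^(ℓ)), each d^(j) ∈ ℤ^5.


Interval decomposition of M: I[1,1], I[1,3], I[4,5], I[5,5].
HN type (ℓ=4): μ^(1)=4; μ^(2)=0; μ^(3)=-1/2; μ^(4)=-1

((0, 0, 1, 0, 0); (0, 1, 0, 0, 0); (0, 0, 0, 1, 1); (2, 0, 0, 0, 1))


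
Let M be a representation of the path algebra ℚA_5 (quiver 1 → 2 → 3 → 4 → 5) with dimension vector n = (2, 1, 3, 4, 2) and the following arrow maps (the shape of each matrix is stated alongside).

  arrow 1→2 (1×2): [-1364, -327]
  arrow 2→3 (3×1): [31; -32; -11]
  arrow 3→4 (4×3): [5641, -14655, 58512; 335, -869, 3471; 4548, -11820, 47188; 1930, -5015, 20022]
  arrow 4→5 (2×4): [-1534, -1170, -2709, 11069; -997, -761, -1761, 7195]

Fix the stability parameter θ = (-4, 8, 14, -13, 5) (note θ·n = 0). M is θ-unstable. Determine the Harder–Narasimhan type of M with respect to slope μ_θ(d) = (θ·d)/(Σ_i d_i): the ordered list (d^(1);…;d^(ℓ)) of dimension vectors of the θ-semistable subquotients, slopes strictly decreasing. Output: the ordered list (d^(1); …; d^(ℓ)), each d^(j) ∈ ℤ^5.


Via rank(M_{q-1}∘⋯∘M_p): M ≅ I[1,1], I[1,5], I[3,4], I[3,5], I[4,4].
μ_θ-semistable layers: μ^(1)=5; μ^(2)=3; μ^(3)=1/2; μ^(4)=-4; μ^(5)=-13

((0, 0, 0, 0, 2); (0, 1, 1, 1, 0); (0, 0, 2, 2, 0); (2, 0, 0, 0, 0); (0, 0, 0, 1, 0))


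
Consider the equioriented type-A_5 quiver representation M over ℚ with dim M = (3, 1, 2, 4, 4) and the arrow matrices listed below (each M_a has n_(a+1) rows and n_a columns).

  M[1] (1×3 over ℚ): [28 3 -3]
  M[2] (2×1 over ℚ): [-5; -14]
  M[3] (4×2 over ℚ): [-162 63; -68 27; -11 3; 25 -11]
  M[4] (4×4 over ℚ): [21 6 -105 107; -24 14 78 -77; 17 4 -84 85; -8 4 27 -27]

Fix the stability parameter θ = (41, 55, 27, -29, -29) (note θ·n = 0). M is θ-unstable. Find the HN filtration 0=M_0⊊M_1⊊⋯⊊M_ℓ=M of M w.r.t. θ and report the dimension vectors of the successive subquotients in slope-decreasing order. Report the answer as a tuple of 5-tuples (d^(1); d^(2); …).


Via rank(M_{q-1}∘⋯∘M_p): M ≅ I[1,1]^2, I[1,5], I[3,5], I[4,4], I[4,5], I[5,5].
μ_θ-semistable layers: μ^(1)=41; μ^(2)=13; μ^(3)=-31/3; μ^(4)=-29

((2, 0, 0, 0, 0); (1, 1, 1, 1, 1); (0, 0, 1, 1, 1); (0, 0, 0, 2, 2))


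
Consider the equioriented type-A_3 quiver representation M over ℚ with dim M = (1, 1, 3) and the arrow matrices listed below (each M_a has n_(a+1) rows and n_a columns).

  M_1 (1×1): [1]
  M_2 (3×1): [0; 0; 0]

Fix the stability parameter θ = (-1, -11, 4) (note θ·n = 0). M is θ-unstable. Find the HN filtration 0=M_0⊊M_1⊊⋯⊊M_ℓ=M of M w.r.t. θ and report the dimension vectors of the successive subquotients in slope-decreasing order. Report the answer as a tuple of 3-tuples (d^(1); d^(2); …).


Barcode: M ≅ I[1,2], I[3,3]^3. HN layers by μ_θ (2 steps, strictly decreasing):
  μ^(1)=4; μ^(2)=-6

((0, 0, 3); (1, 1, 0))


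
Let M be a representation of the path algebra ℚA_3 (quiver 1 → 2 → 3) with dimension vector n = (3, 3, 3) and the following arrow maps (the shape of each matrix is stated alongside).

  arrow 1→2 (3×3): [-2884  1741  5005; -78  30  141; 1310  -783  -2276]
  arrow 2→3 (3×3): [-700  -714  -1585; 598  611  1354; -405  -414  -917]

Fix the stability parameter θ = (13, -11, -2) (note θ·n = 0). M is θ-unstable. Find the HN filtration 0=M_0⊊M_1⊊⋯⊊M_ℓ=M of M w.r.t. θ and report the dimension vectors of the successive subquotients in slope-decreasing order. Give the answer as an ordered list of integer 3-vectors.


Interval decomposition of M: I[1,1], I[1,3]^2, I[2,3].
HN type (ℓ=4): μ^(1)=13; μ^(2)=0; μ^(3)=-2; μ^(4)=-11

((1, 0, 0); (2, 2, 2); (0, 0, 1); (0, 1, 0))
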